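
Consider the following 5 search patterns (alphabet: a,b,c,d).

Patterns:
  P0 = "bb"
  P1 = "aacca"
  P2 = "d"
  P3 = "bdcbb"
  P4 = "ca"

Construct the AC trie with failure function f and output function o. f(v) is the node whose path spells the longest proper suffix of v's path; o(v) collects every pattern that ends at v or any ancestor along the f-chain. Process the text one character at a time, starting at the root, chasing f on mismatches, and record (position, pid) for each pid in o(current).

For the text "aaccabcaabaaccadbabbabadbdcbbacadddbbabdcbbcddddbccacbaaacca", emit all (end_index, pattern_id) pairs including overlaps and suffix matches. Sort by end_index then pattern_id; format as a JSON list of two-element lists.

Build automaton:
Trie nodes:
  0='ε' goto a→3 b→1 c→13 d→8
  1='b' goto b→2 d→9
  2='bb' goto ·  [P0 ends]
  3='a' goto a→4
  4='aa' goto c→5
  5='aac' goto c→6
  6='aacc' goto a→7
  7='aacca' goto ·  [P1 ends]
  8='d' goto ·  [P2 ends]
  9='bd' goto c→10
  10='bdc' goto b→11
  11='bdcb' goto b→12
  12='bdcbb' goto ·  [P3 ends]
  13='c' goto a→14
  14='ca' goto ·  [P4 ends]

BFS fail/out derivation:
  fail(1) 'b': from fail(0)=0 chase 'b': 0 ⇒ 0;  out=∅∪out(0)=∅
  fail(3) 'a': from fail(0)=0 chase 'a': 0 ⇒ 0;  out=∅∪out(0)=∅
  fail(8) 'd': from fail(0)=0 chase 'd': 0 ⇒ 0;  out={2}∪out(0)={2}
  fail(13) 'c': from fail(0)=0 chase 'c': 0 ⇒ 0;  out=∅∪out(0)=∅
  fail(2) 'bb': from fail(1)=0 chase 'b': 0 ⇒ 1;  out={0}∪out(1)={0}
  fail(4) 'aa': from fail(3)=0 chase 'a': 0 ⇒ 3;  out=∅∪out(3)=∅
  fail(9) 'bd': from fail(1)=0 chase 'd': 0 ⇒ 8;  out=∅∪out(8)={2}
  fail(14) 'ca': from fail(13)=0 chase 'a': 0 ⇒ 3;  out={4}∪out(3)={4}
  fail(5) 'aac': from fail(4)=3 chase 'c': 3→0 ⇒ 13;  out=∅∪out(13)=∅
  fail(10) 'bdc': from fail(9)=8 chase 'c': 8→0 ⇒ 13;  out=∅∪out(13)=∅
  fail(6) 'aacc': from fail(5)=13 chase 'c': 13→0 ⇒ 13;  out=∅∪out(13)=∅
  fail(11) 'bdcb': from fail(10)=13 chase 'b': 13→0 ⇒ 1;  out=∅∪out(1)=∅
  fail(7) 'aacca': from fail(6)=13 chase 'a': 13 ⇒ 14;  out={1}∪out(14)={1,4}
  fail(12) 'bdcbb': from fail(11)=1 chase 'b': 1 ⇒ 2;  out={3}∪out(2)={0,3}

Run:
[0] read 'a'  n0⇒n3
[1] read 'a'  n3⇒n4
[2] read 'c'  n4⇒n5
[3] read 'c'  n5⇒n6
[4] read 'a'  n6⇒n7  ** P1@[0:4],P4@[3:4]
[5] read 'b'  n7⇒n1 (via fail)
[6] read 'c'  n1⇒n13 (via fail)
[7] read 'a'  n13⇒n14  ** P4@[6:7]
[8] read 'a'  n14⇒n4 (via fail)
[9] read 'b'  n4⇒n1 (via fail)
[10] read 'a'  n1⇒n3 (via fail)
[11] read 'a'  n3⇒n4
[12] read 'c'  n4⇒n5
[13] read 'c'  n5⇒n6
[14] read 'a'  n6⇒n7  ** P1@[10:14],P4@[13:14]
[15] read 'd'  n7⇒n8 (via fail)  ** P2@[15:15]
[16] read 'b'  n8⇒n1 (via fail)
[17] read 'a'  n1⇒n3 (via fail)
[18] read 'b'  n3⇒n1 (via fail)
[19] read 'b'  n1⇒n2  ** P0@[18:19]
[20] read 'a'  n2⇒n3 (via fail)
[21] read 'b'  n3⇒n1 (via fail)
[22] read 'a'  n1⇒n3 (via fail)
[23] read 'd'  n3⇒n8 (via fail)  ** P2@[23:23]
[24] read 'b'  n8⇒n1 (via fail)
[25] read 'd'  n1⇒n9  ** P2@[25:25]
[26] read 'c'  n9⇒n10
[27] read 'b'  n10⇒n11
[28] read 'b'  n11⇒n12  ** P0@[27:28],P3@[24:28]
[29] read 'a'  n12⇒n3 (via fail)
[30] read 'c'  n3⇒n13 (via fail)
[31] read 'a'  n13⇒n14  ** P4@[30:31]
[32] read 'd'  n14⇒n8 (via fail)  ** P2@[32:32]
[33] read 'd'  n8⇒n8 (via fail)  ** P2@[33:33]
[34] read 'd'  n8⇒n8 (via fail)  ** P2@[34:34]
[35] read 'b'  n8⇒n1 (via fail)
[36] read 'b'  n1⇒n2  ** P0@[35:36]
[37] read 'a'  n2⇒n3 (via fail)
[38] read 'b'  n3⇒n1 (via fail)
[39] read 'd'  n1⇒n9  ** P2@[39:39]
[40] read 'c'  n9⇒n10
[41] read 'b'  n10⇒n11
[42] read 'b'  n11⇒n12  ** P0@[41:42],P3@[38:42]
[43] read 'c'  n12⇒n13 (via fail)
[44] read 'd'  n13⇒n8 (via fail)  ** P2@[44:44]
[45] read 'd'  n8⇒n8 (via fail)  ** P2@[45:45]
[46] read 'd'  n8⇒n8 (via fail)  ** P2@[46:46]
[47] read 'd'  n8⇒n8 (via fail)  ** P2@[47:47]
[48] read 'b'  n8⇒n1 (via fail)
[49] read 'c'  n1⇒n13 (via fail)
[50] read 'c'  n13⇒n13 (via fail)
[51] read 'a'  n13⇒n14  ** P4@[50:51]
[52] read 'c'  n14⇒n13 (via fail)
[53] read 'b'  n13⇒n1 (via fail)
[54] read 'a'  n1⇒n3 (via fail)
[55] read 'a'  n3⇒n4
[56] read 'a'  n4⇒n4 (via fail)
[57] read 'c'  n4⇒n5
[58] read 'c'  n5⇒n6
[59] read 'a'  n6⇒n7  ** P1@[55:59],P4@[58:59]

Matches: [[4,1],[4,4],[7,4],[14,1],[14,4],[15,2],[19,0],[23,2],[25,2],[28,0],[28,3],[31,4],[32,2],[33,2],[34,2],[36,0],[39,2],[42,0],[42,3],[44,2],[45,2],[46,2],[47,2],[51,4],[59,1],[59,4]]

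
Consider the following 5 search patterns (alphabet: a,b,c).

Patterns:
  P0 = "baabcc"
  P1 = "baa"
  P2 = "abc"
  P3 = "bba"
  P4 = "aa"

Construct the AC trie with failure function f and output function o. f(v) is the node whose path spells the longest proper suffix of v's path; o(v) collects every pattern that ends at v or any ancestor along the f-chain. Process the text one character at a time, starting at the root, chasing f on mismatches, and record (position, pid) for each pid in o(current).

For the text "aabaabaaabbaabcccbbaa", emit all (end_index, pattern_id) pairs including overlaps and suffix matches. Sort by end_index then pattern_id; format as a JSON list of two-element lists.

Construct AC machine:
Trie nodes:
  n0 'ε': a→7 b→1
  n1 'b': a→2 b→10
  n2 'ba': a→3
  n3 'baa': b→4  ←P1
  n4 'baab': c→5
  n5 'baabc': c→6
  n6 'baabcc': ·  ←P0
  n7 'a': a→12 b→8
  n8 'ab': c→9
  n9 'abc': ·  ←P2
  n10 'bb': a→11
  n11 'bba': ·  ←P3
  n12 'aa': ·  ←P4

Failure links (BFS by depth):
  n1('b'): parent n0 fail=0; on 'b' 0 → fail=0;  out ∅∪∅=∅
  n7('a'): parent n0 fail=0; on 'a' 0 → fail=0;  out ∅∪∅=∅
  n2('ba'): parent n1 fail=0; on 'a' 0 → fail=7;  out ∅∪∅=∅
  n8('ab'): parent n7 fail=0; on 'b' 0 → fail=1;  out ∅∪∅=∅
  n10('bb'): parent n1 fail=0; on 'b' 0 → fail=1;  out ∅∪∅=∅
  n12('aa'): parent n7 fail=0; on 'a' 0 → fail=7;  out {4}∪∅={4}
  n3('baa'): parent n2 fail=7; on 'a' 7 → fail=12;  out {1}∪{4}={1,4}
  n9('abc'): parent n8 fail=1; on 'c' 1→0 → fail=0;  out {2}∪∅={2}
  n11('bba'): parent n10 fail=1; on 'a' 1 → fail=2;  out {3}∪∅={3}
  n4('baab'): parent n3 fail=12; on 'b' 12→7 → fail=8;  out ∅∪∅=∅
  n5('baabc'): parent n4 fail=8; on 'c' 8 → fail=9;  out ∅∪{2}={2}
  n6('baabcc'): parent n5 fail=9; on 'c' 9→0 → fail=0;  out {0}∪∅={0}

Text stream:
i=0 'a': node 0→7
i=1 'a': node 7→12  → match P4@[0:1]
i=2 'b': node 12→8 (fail-walked)
i=3 'a': node 8→2 (fail-walked)
i=4 'a': node 2→3  → match P1@[2:4],P4@[3:4]
i=5 'b': node 3→4
i=6 'a': node 4→2 (fail-walked)
i=7 'a': node 2→3  → match P1@[5:7],P4@[6:7]
i=8 'a': node 3→12 (fail-walked)  → match P4@[7:8]
i=9 'b': node 12→8 (fail-walked)
i=10 'b': node 8→10 (fail-walked)
i=11 'a': node 10→11  → match P3@[9:11]
i=12 'a': node 11→3 (fail-walked)  → match P1@[10:12],P4@[11:12]
i=13 'b': node 3→4
i=14 'c': node 4→5  → match P2@[12:14]
i=15 'c': node 5→6  → match P0@[10:15]
i=16 'c': node 6→0 (fail-walked)
i=17 'b': node 0→1
i=18 'b': node 1→10
i=19 'a': node 10→11  → match P3@[17:19]
i=20 'a': node 11→3 (fail-walked)  → match P1@[18:20],P4@[19:20]

Result: [[1,4],[4,1],[4,4],[7,1],[7,4],[8,4],[11,3],[12,1],[12,4],[14,2],[15,0],[19,3],[20,1],[20,4]]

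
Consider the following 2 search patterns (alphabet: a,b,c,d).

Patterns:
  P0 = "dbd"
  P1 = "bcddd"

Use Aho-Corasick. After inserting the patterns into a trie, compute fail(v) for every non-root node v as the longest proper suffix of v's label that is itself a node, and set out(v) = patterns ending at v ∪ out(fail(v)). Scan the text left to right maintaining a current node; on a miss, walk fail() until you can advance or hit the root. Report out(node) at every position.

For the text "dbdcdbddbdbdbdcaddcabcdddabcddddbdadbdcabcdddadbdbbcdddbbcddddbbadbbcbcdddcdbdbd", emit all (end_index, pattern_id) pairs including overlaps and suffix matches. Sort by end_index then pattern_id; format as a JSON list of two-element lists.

Build:
Trie nodes:
  n0 'ε': b→4 d→1
  n1 'd': b→2
  n2 'db': d→3
  n3 'dbd': ·  ←P0
  n4 'b': c→5
  n5 'bc': d→6
  n6 'bcd': d→7
  n7 'bcdd': d→8
  n8 'bcddd': ·  ←P1

BFS fail/out derivation:
  fail(1) 'd': from fail(0)=0 chase 'd': 0 ⇒ 0;  out=∅∪out(0)=∅
  fail(4) 'b': from fail(0)=0 chase 'b': 0 ⇒ 0;  out=∅∪out(0)=∅
  fail(2) 'db': from fail(1)=0 chase 'b': 0 ⇒ 4;  out=∅∪out(4)=∅
  fail(5) 'bc': from fail(4)=0 chase 'c': 0 ⇒ 0;  out=∅∪out(0)=∅
  fail(3) 'dbd': from fail(2)=4 chase 'd': 4→0 ⇒ 1;  out={0}∪out(1)={0}
  fail(6) 'bcd': from fail(5)=0 chase 'd': 0 ⇒ 1;  out=∅∪out(1)=∅
  fail(7) 'bcdd': from fail(6)=1 chase 'd': 1→0 ⇒ 1;  out=∅∪out(1)=∅
  fail(8) 'bcddd': from fail(7)=1 chase 'd': 1→0 ⇒ 1;  out={1}∪out(1)={1}

Text stream:
[0] read 'd'  n0⇒n1
[1] read 'b'  n1⇒n2
[2] read 'd'  n2⇒n3  emit P0@[0:2]
[3] read 'c'  n3⇒n0 (fail-walked)
[4] read 'd'  n0⇒n1
[5] read 'b'  n1⇒n2
[6] read 'd'  n2⇒n3  emit P0@[4:6]
[7] read 'd'  n3⇒n1 (fail-walked)
[8] read 'b'  n1⇒n2
[9] read 'd'  n2⇒n3  emit P0@[7:9]
[10] read 'b'  n3⇒n2 (fail-walked)
[11] read 'd'  n2⇒n3  emit P0@[9:11]
[12] read 'b'  n3⇒n2 (fail-walked)
[13] read 'd'  n2⇒n3  emit P0@[11:13]
[14] read 'c'  n3⇒n0 (fail-walked)
[15] read 'a'  n0⇒n0
[16] read 'd'  n0⇒n1
[17] read 'd'  n1⇒n1 (fail-walked)
[18] read 'c'  n1⇒n0 (fail-walked)
[19] read 'a'  n0⇒n0
[20] read 'b'  n0⇒n4
[21] read 'c'  n4⇒n5
[22] read 'd'  n5⇒n6
[23] read 'd'  n6⇒n7
[24] read 'd'  n7⇒n8  emit P1@[20:24]
[25] read 'a'  n8⇒n0 (fail-walked)
[26] read 'b'  n0⇒n4
[27] read 'c'  n4⇒n5
[28] read 'd'  n5⇒n6
[29] read 'd'  n6⇒n7
[30] read 'd'  n7⇒n8  emit P1@[26:30]
[31] read 'd'  n8⇒n1 (fail-walked)
[32] read 'b'  n1⇒n2
[33] read 'd'  n2⇒n3  emit P0@[31:33]
[34] read 'a'  n3⇒n0 (fail-walked)
[35] read 'd'  n0⇒n1
[36] read 'b'  n1⇒n2
[37] read 'd'  n2⇒n3  emit P0@[35:37]
[38] read 'c'  n3⇒n0 (fail-walked)
[39] read 'a'  n0⇒n0
[40] read 'b'  n0⇒n4
[41] read 'c'  n4⇒n5
[42] read 'd'  n5⇒n6
[43] read 'd'  n6⇒n7
[44] read 'd'  n7⇒n8  emit P1@[40:44]
[45] read 'a'  n8⇒n0 (fail-walked)
[46] read 'd'  n0⇒n1
[47] read 'b'  n1⇒n2
[48] read 'd'  n2⇒n3  emit P0@[46:48]
[49] read 'b'  n3⇒n2 (fail-walked)
[50] read 'b'  n2⇒n4 (fail-walked)
[51] read 'c'  n4⇒n5
[52] read 'd'  n5⇒n6
[53] read 'd'  n6⇒n7
[54] read 'd'  n7⇒n8  emit P1@[50:54]
[55] read 'b'  n8⇒n2 (fail-walked)
[56] read 'b'  n2⇒n4 (fail-walked)
[57] read 'c'  n4⇒n5
[58] read 'd'  n5⇒n6
[59] read 'd'  n6⇒n7
[60] read 'd'  n7⇒n8  emit P1@[56:60]
[61] read 'd'  n8⇒n1 (fail-walked)
[62] read 'b'  n1⇒n2
[63] read 'b'  n2⇒n4 (fail-walked)
[64] read 'a'  n4⇒n0 (fail-walked)
[65] read 'd'  n0⇒n1
[66] read 'b'  n1⇒n2
[67] read 'b'  n2⇒n4 (fail-walked)
[68] read 'c'  n4⇒n5
[69] read 'b'  n5⇒n4 (fail-walked)
[70] read 'c'  n4⇒n5
[71] read 'd'  n5⇒n6
[72] read 'd'  n6⇒n7
[73] read 'd'  n7⇒n8  emit P1@[69:73]
[74] read 'c'  n8⇒n0 (fail-walked)
[75] read 'd'  n0⇒n1
[76] read 'b'  n1⇒n2
[77] read 'd'  n2⇒n3  emit P0@[75:77]
[78] read 'b'  n3⇒n2 (fail-walked)
[79] read 'd'  n2⇒n3  emit P0@[77:79]

Result: [[2,0],[6,0],[9,0],[11,0],[13,0],[24,1],[30,1],[33,0],[37,0],[44,1],[48,0],[54,1],[60,1],[73,1],[77,0],[79,0]]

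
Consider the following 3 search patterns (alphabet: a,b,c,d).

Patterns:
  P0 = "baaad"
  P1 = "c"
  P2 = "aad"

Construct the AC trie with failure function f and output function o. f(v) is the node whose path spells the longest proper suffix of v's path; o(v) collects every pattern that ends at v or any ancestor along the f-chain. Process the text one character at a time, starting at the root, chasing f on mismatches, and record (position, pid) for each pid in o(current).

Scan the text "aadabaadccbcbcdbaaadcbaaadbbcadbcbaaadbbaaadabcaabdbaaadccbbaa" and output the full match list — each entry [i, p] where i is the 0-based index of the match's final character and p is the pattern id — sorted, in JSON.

Build automaton:
Trie (insert patterns):
  0='ε' goto a→7 b→1 c→6
  1='b' goto a→2
  2='ba' goto a→3
  3='baa' goto a→4
  4='baaa' goto d→5
  5='baaad' goto ·  ←P0
  6='c' goto ·  ←P1
  7='a' goto a→8
  8='aa' goto d→9
  9='aad' goto ·  ←P2

Failure links (BFS by depth):
  fail(1) 'b': from fail(0)=0 chase 'b': 0 ⇒ 0;  out=∅∪out(0)=∅
  fail(6) 'c': from fail(0)=0 chase 'c': 0 ⇒ 0;  out={1}∪out(0)={1}
  fail(7) 'a': from fail(0)=0 chase 'a': 0 ⇒ 0;  out=∅∪out(0)=∅
  fail(2) 'ba': from fail(1)=0 chase 'a': 0 ⇒ 7;  out=∅∪out(7)=∅
  fail(8) 'aa': from fail(7)=0 chase 'a': 0 ⇒ 7;  out=∅∪out(7)=∅
  fail(3) 'baa': from fail(2)=7 chase 'a': 7 ⇒ 8;  out=∅∪out(8)=∅
  fail(9) 'aad': from fail(8)=7 chase 'd': 7→0 ⇒ 0;  out={2}∪out(0)={2}
  fail(4) 'baaa': from fail(3)=8 chase 'a': 8→7 ⇒ 8;  out=∅∪out(8)=∅
  fail(5) 'baaad': from fail(4)=8 chase 'd': 8 ⇒ 9;  out={0}∪out(9)={0,2}

Text stream:
i=0 'a': node 0→7
i=1 'a': node 7→8
i=2 'd': node 8→9  ** P2@[0:2]
i=3 'a': node 9→7 (via fail)
i=4 'b': node 7→1 (via fail)
i=5 'a': node 1→2
i=6 'a': node 2→3
i=7 'd': node 3→9 (via fail)  ** P2@[5:7]
i=8 'c': node 9→6 (via fail)  ** P1@[8:8]
i=9 'c': node 6→6 (via fail)  ** P1@[9:9]
i=10 'b': node 6→1 (via fail)
i=11 'c': node 1→6 (via fail)  ** P1@[11:11]
i=12 'b': node 6→1 (via fail)
i=13 'c': node 1→6 (via fail)  ** P1@[13:13]
i=14 'd': node 6→0 (via fail)
i=15 'b': node 0→1
i=16 'a': node 1→2
i=17 'a': node 2→3
i=18 'a': node 3→4
i=19 'd': node 4→5  ** P0@[15:19],P2@[17:19]
i=20 'c': node 5→6 (via fail)  ** P1@[20:20]
i=21 'b': node 6→1 (via fail)
i=22 'a': node 1→2
i=23 'a': node 2→3
i=24 'a': node 3→4
i=25 'd': node 4→5  ** P0@[21:25],P2@[23:25]
i=26 'b': node 5→1 (via fail)
i=27 'b': node 1→1 (via fail)
i=28 'c': node 1→6 (via fail)  ** P1@[28:28]
i=29 'a': node 6→7 (via fail)
i=30 'd': node 7→0 (via fail)
i=31 'b': node 0→1
i=32 'c': node 1→6 (via fail)  ** P1@[32:32]
i=33 'b': node 6→1 (via fail)
i=34 'a': node 1→2
i=35 'a': node 2→3
i=36 'a': node 3→4
i=37 'd': node 4→5  ** P0@[33:37],P2@[35:37]
i=38 'b': node 5→1 (via fail)
i=39 'b': node 1→1 (via fail)
i=40 'a': node 1→2
i=41 'a': node 2→3
i=42 'a': node 3→4
i=43 'd': node 4→5  ** P0@[39:43],P2@[41:43]
i=44 'a': node 5→7 (via fail)
i=45 'b': node 7→1 (via fail)
i=46 'c': node 1→6 (via fail)  ** P1@[46:46]
i=47 'a': node 6→7 (via fail)
i=48 'a': node 7→8
i=49 'b': node 8→1 (via fail)
i=50 'd': node 1→0 (via fail)
i=51 'b': node 0→1
i=52 'a': node 1→2
i=53 'a': node 2→3
i=54 'a': node 3→4
i=55 'd': node 4→5  ** P0@[51:55],P2@[53:55]
i=56 'c': node 5→6 (via fail)  ** P1@[56:56]
i=57 'c': node 6→6 (via fail)  ** P1@[57:57]
i=58 'b': node 6→1 (via fail)
i=59 'b': node 1→1 (via fail)
i=60 'a': node 1→2
i=61 'a': node 2→3

Result: [[2,2],[7,2],[8,1],[9,1],[11,1],[13,1],[19,0],[19,2],[20,1],[25,0],[25,2],[28,1],[32,1],[37,0],[37,2],[43,0],[43,2],[46,1],[55,0],[55,2],[56,1],[57,1]]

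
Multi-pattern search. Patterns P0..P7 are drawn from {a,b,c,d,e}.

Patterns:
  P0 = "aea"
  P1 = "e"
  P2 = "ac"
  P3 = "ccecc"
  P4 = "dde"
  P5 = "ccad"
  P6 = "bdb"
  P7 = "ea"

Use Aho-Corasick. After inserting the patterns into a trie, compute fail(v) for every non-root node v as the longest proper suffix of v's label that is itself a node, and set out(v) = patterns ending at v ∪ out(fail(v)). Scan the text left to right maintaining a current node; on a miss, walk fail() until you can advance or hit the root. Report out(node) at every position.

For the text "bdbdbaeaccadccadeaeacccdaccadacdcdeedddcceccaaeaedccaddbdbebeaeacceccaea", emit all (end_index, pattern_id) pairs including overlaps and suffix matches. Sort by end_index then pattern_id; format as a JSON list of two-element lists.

Build automaton:
Trie (insert patterns):
  n0 'ε': a→1 b→16 c→6 d→11 e→4
  n1 'a': c→5 e→2
  n2 'ae': a→3
  n3 'aea': ·  ←P0
  n4 'e': a→19  ←P1
  n5 'ac': ·  ←P2
  n6 'c': c→7
  n7 'cc': a→14 e→8
  n8 'cce': c→9
  n9 'ccec': c→10
  n10 'ccecc': ·  ←P3
  n11 'd': d→12
  n12 'dd': e→13
  n13 'dde': ·  ←P4
  n14 'cca': d→15
  n15 'ccad': ·  ←P5
  n16 'b': d→17
  n17 'bd': b→18
  n18 'bdb': ·  ←P6
  n19 'ea': ·  ←P7

Failure links (BFS by depth):
  n1('a'): parent n0 fail=0; on 'a' 0 → fail=0;  out ∅∪∅=∅
  n4('e'): parent n0 fail=0; on 'e' 0 → fail=0;  out {1}∪∅={1}
  n6('c'): parent n0 fail=0; on 'c' 0 → fail=0;  out ∅∪∅=∅
  n11('d'): parent n0 fail=0; on 'd' 0 → fail=0;  out ∅∪∅=∅
  n16('b'): parent n0 fail=0; on 'b' 0 → fail=0;  out ∅∪∅=∅
  n2('ae'): parent n1 fail=0; on 'e' 0 → fail=4;  out ∅∪{1}={1}
  n5('ac'): parent n1 fail=0; on 'c' 0 → fail=6;  out {2}∪∅={2}
  n7('cc'): parent n6 fail=0; on 'c' 0 → fail=6;  out ∅∪∅=∅
  n12('dd'): parent n11 fail=0; on 'd' 0 → fail=11;  out ∅∪∅=∅
  n17('bd'): parent n16 fail=0; on 'd' 0 → fail=11;  out ∅∪∅=∅
  n19('ea'): parent n4 fail=0; on 'a' 0 → fail=1;  out {7}∪∅={7}
  n3('aea'): parent n2 fail=4; on 'a' 4 → fail=19;  out {0}∪{7}={0,7}
  n8('cce'): parent n7 fail=6; on 'e' 6→0 → fail=4;  out ∅∪{1}={1}
  n13('dde'): parent n12 fail=11; on 'e' 11→0 → fail=4;  out {4}∪{1}={1,4}
  n14('cca'): parent n7 fail=6; on 'a' 6→0 → fail=1;  out ∅∪∅=∅
  n18('bdb'): parent n17 fail=11; on 'b' 11→0 → fail=16;  out {6}∪∅={6}
  n9('ccec'): parent n8 fail=4; on 'c' 4→0 → fail=6;  out ∅∪∅=∅
  n15('ccad'): parent n14 fail=1; on 'd' 1→0 → fail=11;  out {5}∪∅={5}
  n10('ccecc'): parent n9 fail=6; on 'c' 6 → fail=7;  out {3}∪∅={3}

Text stream:
[0] read 'b'  n0⇒n16
[1] read 'd'  n16⇒n17
[2] read 'b'  n17⇒n18  emit P6@[0:2]
[3] read 'd'  n18⇒n17 (via fail)
[4] read 'b'  n17⇒n18  emit P6@[2:4]
[5] read 'a'  n18⇒n1 (via fail)
[6] read 'e'  n1⇒n2  emit P1@[6:6]
[7] read 'a'  n2⇒n3  emit P0@[5:7],P7@[6:7]
[8] read 'c'  n3⇒n5 (via fail)  emit P2@[7:8]
[9] read 'c'  n5⇒n7 (via fail)
[10] read 'a'  n7⇒n14
[11] read 'd'  n14⇒n15  emit P5@[8:11]
[12] read 'c'  n15⇒n6 (via fail)
[13] read 'c'  n6⇒n7
[14] read 'a'  n7⇒n14
[15] read 'd'  n14⇒n15  emit P5@[12:15]
[16] read 'e'  n15⇒n4 (via fail)  emit P1@[16:16]
[17] read 'a'  n4⇒n19  emit P7@[16:17]
[18] read 'e'  n19⇒n2 (via fail)  emit P1@[18:18]
[19] read 'a'  n2⇒n3  emit P0@[17:19],P7@[18:19]
[20] read 'c'  n3⇒n5 (via fail)  emit P2@[19:20]
[21] read 'c'  n5⇒n7 (via fail)
[22] read 'c'  n7⇒n7 (via fail)
[23] read 'd'  n7⇒n11 (via fail)
[24] read 'a'  n11⇒n1 (via fail)
[25] read 'c'  n1⇒n5  emit P2@[24:25]
[26] read 'c'  n5⇒n7 (via fail)
[27] read 'a'  n7⇒n14
[28] read 'd'  n14⇒n15  emit P5@[25:28]
[29] read 'a'  n15⇒n1 (via fail)
[30] read 'c'  n1⇒n5  emit P2@[29:30]
[31] read 'd'  n5⇒n11 (via fail)
[32] read 'c'  n11⇒n6 (via fail)
[33] read 'd'  n6⇒n11 (via fail)
[34] read 'e'  n11⇒n4 (via fail)  emit P1@[34:34]
[35] read 'e'  n4⇒n4 (via fail)  emit P1@[35:35]
[36] read 'd'  n4⇒n11 (via fail)
[37] read 'd'  n11⇒n12
[38] read 'd'  n12⇒n12 (via fail)
[39] read 'c'  n12⇒n6 (via fail)
[40] read 'c'  n6⇒n7
[41] read 'e'  n7⇒n8  emit P1@[41:41]
[42] read 'c'  n8⇒n9
[43] read 'c'  n9⇒n10  emit P3@[39:43]
[44] read 'a'  n10⇒n14 (via fail)
[45] read 'a'  n14⇒n1 (via fail)
[46] read 'e'  n1⇒n2  emit P1@[46:46]
[47] read 'a'  n2⇒n3  emit P0@[45:47],P7@[46:47]
[48] read 'e'  n3⇒n2 (via fail)  emit P1@[48:48]
[49] read 'd'  n2⇒n11 (via fail)
[50] read 'c'  n11⇒n6 (via fail)
[51] read 'c'  n6⇒n7
[52] read 'a'  n7⇒n14
[53] read 'd'  n14⇒n15  emit P5@[50:53]
[54] read 'd'  n15⇒n12 (via fail)
[55] read 'b'  n12⇒n16 (via fail)
[56] read 'd'  n16⇒n17
[57] read 'b'  n17⇒n18  emit P6@[55:57]
[58] read 'e'  n18⇒n4 (via fail)  emit P1@[58:58]
[59] read 'b'  n4⇒n16 (via fail)
[60] read 'e'  n16⇒n4 (via fail)  emit P1@[60:60]
[61] read 'a'  n4⇒n19  emit P7@[60:61]
[62] read 'e'  n19⇒n2 (via fail)  emit P1@[62:62]
[63] read 'a'  n2⇒n3  emit P0@[61:63],P7@[62:63]
[64] read 'c'  n3⇒n5 (via fail)  emit P2@[63:64]
[65] read 'c'  n5⇒n7 (via fail)
[66] read 'e'  n7⇒n8  emit P1@[66:66]
[67] read 'c'  n8⇒n9
[68] read 'c'  n9⇒n10  emit P3@[64:68]
[69] read 'a'  n10⇒n14 (via fail)
[70] read 'e'  n14⇒n2 (via fail)  emit P1@[70:70]
[71] read 'a'  n2⇒n3  emit P0@[69:71],P7@[70:71]

Matches: [[2,6],[4,6],[6,1],[7,0],[7,7],[8,2],[11,5],[15,5],[16,1],[17,7],[18,1],[19,0],[19,7],[20,2],[25,2],[28,5],[30,2],[34,1],[35,1],[41,1],[43,3],[46,1],[47,0],[47,7],[48,1],[53,5],[57,6],[58,1],[60,1],[61,7],[62,1],[63,0],[63,7],[64,2],[66,1],[68,3],[70,1],[71,0],[71,7]]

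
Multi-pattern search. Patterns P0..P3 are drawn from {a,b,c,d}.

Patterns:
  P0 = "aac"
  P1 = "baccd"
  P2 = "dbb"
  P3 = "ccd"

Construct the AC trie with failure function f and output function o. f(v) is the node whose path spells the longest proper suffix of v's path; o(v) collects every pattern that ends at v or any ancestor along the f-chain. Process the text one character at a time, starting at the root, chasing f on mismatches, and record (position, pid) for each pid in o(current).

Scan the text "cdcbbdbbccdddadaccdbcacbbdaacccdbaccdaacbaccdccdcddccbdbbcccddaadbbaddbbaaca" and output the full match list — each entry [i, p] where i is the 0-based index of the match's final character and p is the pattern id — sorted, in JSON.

Build automaton:
Trie nodes:
  n0 'ε': a→1 b→4 c→12 d→9
  n1 'a': a→2
  n2 'aa': c→3
  n3 'aac': ·  [P0 ends]
  n4 'b': a→5
  n5 'ba': c→6
  n6 'bac': c→7
  n7 'bacc': d→8
  n8 'baccd': ·  [P1 ends]
  n9 'd': b→10
  n10 'db': b→11
  n11 'dbb': ·  [P2 ends]
  n12 'c': c→13
  n13 'cc': d→14
  n14 'ccd': ·  [P3 ends]

Failure links (BFS by depth):
  n1('a'): parent n0 fail=0; on 'a' 0 → fail=0;  out ∅∪∅=∅
  n4('b'): parent n0 fail=0; on 'b' 0 → fail=0;  out ∅∪∅=∅
  n9('d'): parent n0 fail=0; on 'd' 0 → fail=0;  out ∅∪∅=∅
  n12('c'): parent n0 fail=0; on 'c' 0 → fail=0;  out ∅∪∅=∅
  n2('aa'): parent n1 fail=0; on 'a' 0 → fail=1;  out ∅∪∅=∅
  n5('ba'): parent n4 fail=0; on 'a' 0 → fail=1;  out ∅∪∅=∅
  n10('db'): parent n9 fail=0; on 'b' 0 → fail=4;  out ∅∪∅=∅
  n13('cc'): parent n12 fail=0; on 'c' 0 → fail=12;  out ∅∪∅=∅
  n3('aac'): parent n2 fail=1; on 'c' 1→0 → fail=12;  out {0}∪∅={0}
  n6('bac'): parent n5 fail=1; on 'c' 1→0 → fail=12;  out ∅∪∅=∅
  n11('dbb'): parent n10 fail=4; on 'b' 4→0 → fail=4;  out {2}∪∅={2}
  n14('ccd'): parent n13 fail=12; on 'd' 12→0 → fail=9;  out {3}∪∅={3}
  n7('bacc'): parent n6 fail=12; on 'c' 12 → fail=13;  out ∅∪∅=∅
  n8('baccd'): parent n7 fail=13; on 'd' 13 → fail=14;  out {1}∪{3}={1,3}

Text stream:
i=0 'c': node 0→12
i=1 'd': node 12→9 (via fail)
i=2 'c': node 9→12 (via fail)
i=3 'b': node 12→4 (via fail)
i=4 'b': node 4→4 (via fail)
i=5 'd': node 4→9 (via fail)
i=6 'b': node 9→10
i=7 'b': node 10→11  emit P2@[5:7]
i=8 'c': node 11→12 (via fail)
i=9 'c': node 12→13
i=10 'd': node 13→14  emit P3@[8:10]
i=11 'd': node 14→9 (via fail)
i=12 'd': node 9→9 (via fail)
i=13 'a': node 9→1 (via fail)
i=14 'd': node 1→9 (via fail)
i=15 'a': node 9→1 (via fail)
i=16 'c': node 1→12 (via fail)
i=17 'c': node 12→13
i=18 'd': node 13→14  emit P3@[16:18]
i=19 'b': node 14→10 (via fail)
i=20 'c': node 10→12 (via fail)
i=21 'a': node 12→1 (via fail)
i=22 'c': node 1→12 (via fail)
i=23 'b': node 12→4 (via fail)
i=24 'b': node 4→4 (via fail)
i=25 'd': node 4→9 (via fail)
i=26 'a': node 9→1 (via fail)
i=27 'a': node 1→2
i=28 'c': node 2→3  emit P0@[26:28]
i=29 'c': node 3→13 (via fail)
i=30 'c': node 13→13 (via fail)
i=31 'd': node 13→14  emit P3@[29:31]
i=32 'b': node 14→10 (via fail)
i=33 'a': node 10→5 (via fail)
i=34 'c': node 5→6
i=35 'c': node 6→7
i=36 'd': node 7→8  emit P1@[32:36],P3@[34:36]
i=37 'a': node 8→1 (via fail)
i=38 'a': node 1→2
i=39 'c': node 2→3  emit P0@[37:39]
i=40 'b': node 3→4 (via fail)
i=41 'a': node 4→5
i=42 'c': node 5→6
i=43 'c': node 6→7
i=44 'd': node 7→8  emit P1@[40:44],P3@[42:44]
i=45 'c': node 8→12 (via fail)
i=46 'c': node 12→13
i=47 'd': node 13→14  emit P3@[45:47]
i=48 'c': node 14→12 (via fail)
i=49 'd': node 12→9 (via fail)
i=50 'd': node 9→9 (via fail)
i=51 'c': node 9→12 (via fail)
i=52 'c': node 12→13
i=53 'b': node 13→4 (via fail)
i=54 'd': node 4→9 (via fail)
i=55 'b': node 9→10
i=56 'b': node 10→11  emit P2@[54:56]
i=57 'c': node 11→12 (via fail)
i=58 'c': node 12→13
i=59 'c': node 13→13 (via fail)
i=60 'd': node 13→14  emit P3@[58:60]
i=61 'd': node 14→9 (via fail)
i=62 'a': node 9→1 (via fail)
i=63 'a': node 1→2
i=64 'd': node 2→9 (via fail)
i=65 'b': node 9→10
i=66 'b': node 10→11  emit P2@[64:66]
i=67 'a': node 11→5 (via fail)
i=68 'd': node 5→9 (via fail)
i=69 'd': node 9→9 (via fail)
i=70 'b': node 9→10
i=71 'b': node 10→11  emit P2@[69:71]
i=72 'a': node 11→5 (via fail)
i=73 'a': node 5→2 (via fail)
i=74 'c': node 2→3  emit P0@[72:74]
i=75 'a': node 3→1 (via fail)

Matches: [[7,2],[10,3],[18,3],[28,0],[31,3],[36,1],[36,3],[39,0],[44,1],[44,3],[47,3],[56,2],[60,3],[66,2],[71,2],[74,0]]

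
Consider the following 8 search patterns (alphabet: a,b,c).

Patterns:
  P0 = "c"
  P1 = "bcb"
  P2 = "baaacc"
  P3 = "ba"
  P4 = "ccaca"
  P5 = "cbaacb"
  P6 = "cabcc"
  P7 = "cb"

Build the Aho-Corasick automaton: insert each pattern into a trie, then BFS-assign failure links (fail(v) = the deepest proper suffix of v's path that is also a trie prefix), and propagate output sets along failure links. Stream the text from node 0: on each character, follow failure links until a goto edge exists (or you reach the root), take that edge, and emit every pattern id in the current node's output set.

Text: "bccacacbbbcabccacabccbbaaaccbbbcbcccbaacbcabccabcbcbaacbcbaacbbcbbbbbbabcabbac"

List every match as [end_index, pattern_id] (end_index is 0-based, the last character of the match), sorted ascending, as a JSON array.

Build:
Trie (insert patterns):
  0='ε' goto b→2 c→1
  1='c' goto a→19 b→14 c→10  ←P0
  2='b' goto a→5 c→3
  3='bc' goto b→4
  4='bcb' goto ·  ←P1
  5='ba' goto a→6  ←P3
  6='baa' goto a→7
  7='baaa' goto c→8
  8='baaac' goto c→9
  9='baaacc' goto ·  ←P2
  10='cc' goto a→11
  11='cca' goto c→12
  12='ccac' goto a→13
  13='ccaca' goto ·  ←P4
  14='cb' goto a→15  ←P7
  15='cba' goto a→16
  16='cbaa' goto c→17
  17='cbaac' goto b→18
  18='cbaacb' goto ·  ←P5
  19='ca' goto b→20
  20='cab' goto c→21
  21='cabc' goto c→22
  22='cabcc' goto ·  ←P6

Failure links (BFS by depth):
  n1('c'): parent n0 fail=0; on 'c' 0 → fail=0;  out {0}∪∅={0}
  n2('b'): parent n0 fail=0; on 'b' 0 → fail=0;  out ∅∪∅=∅
  n3('bc'): parent n2 fail=0; on 'c' 0 → fail=1;  out ∅∪{0}={0}
  n5('ba'): parent n2 fail=0; on 'a' 0 → fail=0;  out {3}∪∅={3}
  n10('cc'): parent n1 fail=0; on 'c' 0 → fail=1;  out ∅∪{0}={0}
  n14('cb'): parent n1 fail=0; on 'b' 0 → fail=2;  out {7}∪∅={7}
  n19('ca'): parent n1 fail=0; on 'a' 0 → fail=0;  out ∅∪∅=∅
  n4('bcb'): parent n3 fail=1; on 'b' 1 → fail=14;  out {1}∪{7}={1,7}
  n6('baa'): parent n5 fail=0; on 'a' 0 → fail=0;  out ∅∪∅=∅
  n11('cca'): parent n10 fail=1; on 'a' 1 → fail=19;  out ∅∪∅=∅
  n15('cba'): parent n14 fail=2; on 'a' 2 → fail=5;  out ∅∪{3}={3}
  n20('cab'): parent n19 fail=0; on 'b' 0 → fail=2;  out ∅∪∅=∅
  n7('baaa'): parent n6 fail=0; on 'a' 0 → fail=0;  out ∅∪∅=∅
  n12('ccac'): parent n11 fail=19; on 'c' 19→0 → fail=1;  out ∅∪{0}={0}
  n16('cbaa'): parent n15 fail=5; on 'a' 5 → fail=6;  out ∅∪∅=∅
  n21('cabc'): parent n20 fail=2; on 'c' 2 → fail=3;  out ∅∪{0}={0}
  n8('baaac'): parent n7 fail=0; on 'c' 0 → fail=1;  out ∅∪{0}={0}
  n13('ccaca'): parent n12 fail=1; on 'a' 1 → fail=19;  out {4}∪∅={4}
  n17('cbaac'): parent n16 fail=6; on 'c' 6→0 → fail=1;  out ∅∪{0}={0}
  n22('cabcc'): parent n21 fail=3; on 'c' 3→1 → fail=10;  out {6}∪{0}={0,6}
  n9('baaacc'): parent n8 fail=1; on 'c' 1 → fail=10;  out {2}∪{0}={0,2}
  n18('cbaacb'): parent n17 fail=1; on 'b' 1 → fail=14;  out {5}∪{7}={5,7}

Run:
pos 0 'b': at 2
pos 1 'c': at 3  → match P0@[1:1]
pos 2 'c': at 10 ·f  → match P0@[2:2]
pos 3 'a': at 11
pos 4 'c': at 12  → match P0@[4:4]
pos 5 'a': at 13  → match P4@[1:5]
pos 6 'c': at 1 ·f  → match P0@[6:6]
pos 7 'b': at 14  → match P7@[6:7]
pos 8 'b': at 2 ·f
pos 9 'b': at 2 ·f
pos 10 'c': at 3  → match P0@[10:10]
pos 11 'a': at 19 ·f
pos 12 'b': at 20
pos 13 'c': at 21  → match P0@[13:13]
pos 14 'c': at 22  → match P0@[14:14],P6@[10:14]
pos 15 'a': at 11 ·f
pos 16 'c': at 12  → match P0@[16:16]
pos 17 'a': at 13  → match P4@[13:17]
pos 18 'b': at 20 ·f
pos 19 'c': at 21  → match P0@[19:19]
pos 20 'c': at 22  → match P0@[20:20],P6@[16:20]
pos 21 'b': at 14 ·f  → match P7@[20:21]
pos 22 'b': at 2 ·f
pos 23 'a': at 5  → match P3@[22:23]
pos 24 'a': at 6
pos 25 'a': at 7
pos 26 'c': at 8  → match P0@[26:26]
pos 27 'c': at 9  → match P0@[27:27],P2@[22:27]
pos 28 'b': at 14 ·f  → match P7@[27:28]
pos 29 'b': at 2 ·f
pos 30 'b': at 2 ·f
pos 31 'c': at 3  → match P0@[31:31]
pos 32 'b': at 4  → match P1@[30:32],P7@[31:32]
pos 33 'c': at 3 ·f  → match P0@[33:33]
pos 34 'c': at 10 ·f  → match P0@[34:34]
pos 35 'c': at 10 ·f  → match P0@[35:35]
pos 36 'b': at 14 ·f  → match P7@[35:36]
pos 37 'a': at 15  → match P3@[36:37]
pos 38 'a': at 16
pos 39 'c': at 17  → match P0@[39:39]
pos 40 'b': at 18  → match P5@[35:40],P7@[39:40]
pos 41 'c': at 3 ·f  → match P0@[41:41]
pos 42 'a': at 19 ·f
pos 43 'b': at 20
pos 44 'c': at 21  → match P0@[44:44]
pos 45 'c': at 22  → match P0@[45:45],P6@[41:45]
pos 46 'a': at 11 ·f
pos 47 'b': at 20 ·f
pos 48 'c': at 21  → match P0@[48:48]
pos 49 'b': at 4 ·f  → match P1@[47:49],P7@[48:49]
pos 50 'c': at 3 ·f  → match P0@[50:50]
pos 51 'b': at 4  → match P1@[49:51],P7@[50:51]
pos 52 'a': at 15 ·f  → match P3@[51:52]
pos 53 'a': at 16
pos 54 'c': at 17  → match P0@[54:54]
pos 55 'b': at 18  → match P5@[50:55],P7@[54:55]
pos 56 'c': at 3 ·f  → match P0@[56:56]
pos 57 'b': at 4  → match P1@[55:57],P7@[56:57]
pos 58 'a': at 15 ·f  → match P3@[57:58]
pos 59 'a': at 16
pos 60 'c': at 17  → match P0@[60:60]
pos 61 'b': at 18  → match P5@[56:61],P7@[60:61]
pos 62 'b': at 2 ·f
pos 63 'c': at 3  → match P0@[63:63]
pos 64 'b': at 4  → match P1@[62:64],P7@[63:64]
pos 65 'b': at 2 ·f
pos 66 'b': at 2 ·f
pos 67 'b': at 2 ·f
pos 68 'b': at 2 ·f
pos 69 'b': at 2 ·f
pos 70 'a': at 5  → match P3@[69:70]
pos 71 'b': at 2 ·f
pos 72 'c': at 3  → match P0@[72:72]
pos 73 'a': at 19 ·f
pos 74 'b': at 20
pos 75 'b': at 2 ·f
pos 76 'a': at 5  → match P3@[75:76]
pos 77 'c': at 1 ·f  → match P0@[77:77]

Matches: [[1,0],[2,0],[4,0],[5,4],[6,0],[7,7],[10,0],[13,0],[14,0],[14,6],[16,0],[17,4],[19,0],[20,0],[20,6],[21,7],[23,3],[26,0],[27,0],[27,2],[28,7],[31,0],[32,1],[32,7],[33,0],[34,0],[35,0],[36,7],[37,3],[39,0],[40,5],[40,7],[41,0],[44,0],[45,0],[45,6],[48,0],[49,1],[49,7],[50,0],[51,1],[51,7],[52,3],[54,0],[55,5],[55,7],[56,0],[57,1],[57,7],[58,3],[60,0],[61,5],[61,7],[63,0],[64,1],[64,7],[70,3],[72,0],[76,3],[77,0]]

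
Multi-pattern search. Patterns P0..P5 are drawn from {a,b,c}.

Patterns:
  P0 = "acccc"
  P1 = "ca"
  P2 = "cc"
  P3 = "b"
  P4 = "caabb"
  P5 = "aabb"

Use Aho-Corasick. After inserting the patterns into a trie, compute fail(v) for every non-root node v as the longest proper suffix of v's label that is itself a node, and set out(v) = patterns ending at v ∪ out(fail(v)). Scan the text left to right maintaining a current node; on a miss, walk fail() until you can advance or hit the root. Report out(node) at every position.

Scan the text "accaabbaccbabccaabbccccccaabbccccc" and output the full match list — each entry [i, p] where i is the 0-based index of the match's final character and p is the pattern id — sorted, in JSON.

Construct AC machine:
Trie (insert patterns):
  n0 'ε': a→1 b→9 c→6
  n1 'a': a→13 c→2
  n2 'ac': c→3
  n3 'acc': c→4
  n4 'accc': c→5
  n5 'acccc': ·  ←P0
  n6 'c': a→7 c→8
  n7 'ca': a→10  ←P1
  n8 'cc': ·  ←P2
  n9 'b': ·  ←P3
  n10 'caa': b→11
  n11 'caab': b→12
  n12 'caabb': ·  ←P4
  n13 'aa': b→14
  n14 'aab': b→15
  n15 'aabb': ·  ←P5

Failure links (BFS by depth):
  n1('a'): parent n0 fail=0; on 'a' 0 → fail=0;  out ∅∪∅=∅
  n6('c'): parent n0 fail=0; on 'c' 0 → fail=0;  out ∅∪∅=∅
  n9('b'): parent n0 fail=0; on 'b' 0 → fail=0;  out {3}∪∅={3}
  n2('ac'): parent n1 fail=0; on 'c' 0 → fail=6;  out ∅∪∅=∅
  n7('ca'): parent n6 fail=0; on 'a' 0 → fail=1;  out {1}∪∅={1}
  n8('cc'): parent n6 fail=0; on 'c' 0 → fail=6;  out {2}∪∅={2}
  n13('aa'): parent n1 fail=0; on 'a' 0 → fail=1;  out ∅∪∅=∅
  n3('acc'): parent n2 fail=6; on 'c' 6 → fail=8;  out ∅∪{2}={2}
  n10('caa'): parent n7 fail=1; on 'a' 1 → fail=13;  out ∅∪∅=∅
  n14('aab'): parent n13 fail=1; on 'b' 1→0 → fail=9;  out ∅∪{3}={3}
  n4('accc'): parent n3 fail=8; on 'c' 8→6 → fail=8;  out ∅∪{2}={2}
  n11('caab'): parent n10 fail=13; on 'b' 13 → fail=14;  out ∅∪{3}={3}
  n15('aabb'): parent n14 fail=9; on 'b' 9→0 → fail=9;  out {5}∪{3}={3,5}
  n5('acccc'): parent n4 fail=8; on 'c' 8→6 → fail=8;  out {0}∪{2}={0,2}
  n12('caabb'): parent n11 fail=14; on 'b' 14 → fail=15;  out {4}∪{3,5}={3,4,5}

Scan:
pos 0 'a': at 1
pos 1 'c': at 2
pos 2 'c': at 3  → match P2@[1:2]
pos 3 'a': at 7 (fail-walked)  → match P1@[2:3]
pos 4 'a': at 10
pos 5 'b': at 11  → match P3@[5:5]
pos 6 'b': at 12  → match P3@[6:6],P4@[2:6],P5@[3:6]
pos 7 'a': at 1 (fail-walked)
pos 8 'c': at 2
pos 9 'c': at 3  → match P2@[8:9]
pos 10 'b': at 9 (fail-walked)  → match P3@[10:10]
pos 11 'a': at 1 (fail-walked)
pos 12 'b': at 9 (fail-walked)  → match P3@[12:12]
pos 13 'c': at 6 (fail-walked)
pos 14 'c': at 8  → match P2@[13:14]
pos 15 'a': at 7 (fail-walked)  → match P1@[14:15]
pos 16 'a': at 10
pos 17 'b': at 11  → match P3@[17:17]
pos 18 'b': at 12  → match P3@[18:18],P4@[14:18],P5@[15:18]
pos 19 'c': at 6 (fail-walked)
pos 20 'c': at 8  → match P2@[19:20]
pos 21 'c': at 8 (fail-walked)  → match P2@[20:21]
pos 22 'c': at 8 (fail-walked)  → match P2@[21:22]
pos 23 'c': at 8 (fail-walked)  → match P2@[22:23]
pos 24 'c': at 8 (fail-walked)  → match P2@[23:24]
pos 25 'a': at 7 (fail-walked)  → match P1@[24:25]
pos 26 'a': at 10
pos 27 'b': at 11  → match P3@[27:27]
pos 28 'b': at 12  → match P3@[28:28],P4@[24:28],P5@[25:28]
pos 29 'c': at 6 (fail-walked)
pos 30 'c': at 8  → match P2@[29:30]
pos 31 'c': at 8 (fail-walked)  → match P2@[30:31]
pos 32 'c': at 8 (fail-walked)  → match P2@[31:32]
pos 33 'c': at 8 (fail-walked)  → match P2@[32:33]

Result: [[2,2],[3,1],[5,3],[6,3],[6,4],[6,5],[9,2],[10,3],[12,3],[14,2],[15,1],[17,3],[18,3],[18,4],[18,5],[20,2],[21,2],[22,2],[23,2],[24,2],[25,1],[27,3],[28,3],[28,4],[28,5],[30,2],[31,2],[32,2],[33,2]]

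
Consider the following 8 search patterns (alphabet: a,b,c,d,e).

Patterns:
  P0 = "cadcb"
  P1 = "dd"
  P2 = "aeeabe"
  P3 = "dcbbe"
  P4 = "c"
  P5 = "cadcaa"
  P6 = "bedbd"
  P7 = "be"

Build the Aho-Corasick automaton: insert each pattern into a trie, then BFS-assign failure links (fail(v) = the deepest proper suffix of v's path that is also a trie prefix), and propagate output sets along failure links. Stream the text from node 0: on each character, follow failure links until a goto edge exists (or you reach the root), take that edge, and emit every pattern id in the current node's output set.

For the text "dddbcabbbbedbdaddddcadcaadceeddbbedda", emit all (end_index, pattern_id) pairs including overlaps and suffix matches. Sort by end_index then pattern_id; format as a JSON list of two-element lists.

Build automaton:
Trie (insert patterns):
  0='ε' goto a→8 b→20 c→1 d→6
  1='c' goto a→2  ←P4
  2='ca' goto d→3
  3='cad' goto c→4
  4='cadc' goto a→18 b→5
  5='cadcb' goto ·  ←P0
  6='d' goto c→14 d→7
  7='dd' goto ·  ←P1
  8='a' goto e→9
  9='ae' goto e→10
  10='aee' goto a→11
  11='aeea' goto b→12
  12='aeeab' goto e→13
  13='aeeabe' goto ·  ←P2
  14='dc' goto b→15
  15='dcb' goto b→16
  16='dcbb' goto e→17
  17='dcbbe' goto ·  ←P3
  18='cadca' goto a→19
  19='cadcaa' goto ·  ←P5
  20='b' goto e→21
  21='be' goto d→22  ←P7
  22='bed' goto b→23
  23='bedb' goto d→24
  24='bedbd' goto ·  ←P6

Failure links (BFS by depth):
  fail(1) 'c': from fail(0)=0 chase 'c': 0 ⇒ 0;  out={4}∪out(0)={4}
  fail(6) 'd': from fail(0)=0 chase 'd': 0 ⇒ 0;  out=∅∪out(0)=∅
  fail(8) 'a': from fail(0)=0 chase 'a': 0 ⇒ 0;  out=∅∪out(0)=∅
  fail(20) 'b': from fail(0)=0 chase 'b': 0 ⇒ 0;  out=∅∪out(0)=∅
  fail(2) 'ca': from fail(1)=0 chase 'a': 0 ⇒ 8;  out=∅∪out(8)=∅
  fail(7) 'dd': from fail(6)=0 chase 'd': 0 ⇒ 6;  out={1}∪out(6)={1}
  fail(9) 'ae': from fail(8)=0 chase 'e': 0 ⇒ 0;  out=∅∪out(0)=∅
  fail(14) 'dc': from fail(6)=0 chase 'c': 0 ⇒ 1;  out=∅∪out(1)={4}
  fail(21) 'be': from fail(20)=0 chase 'e': 0 ⇒ 0;  out={7}∪out(0)={7}
  fail(3) 'cad': from fail(2)=8 chase 'd': 8→0 ⇒ 6;  out=∅∪out(6)=∅
  fail(10) 'aee': from fail(9)=0 chase 'e': 0 ⇒ 0;  out=∅∪out(0)=∅
  fail(15) 'dcb': from fail(14)=1 chase 'b': 1→0 ⇒ 20;  out=∅∪out(20)=∅
  fail(22) 'bed': from fail(21)=0 chase 'd': 0 ⇒ 6;  out=∅∪out(6)=∅
  fail(4) 'cadc': from fail(3)=6 chase 'c': 6 ⇒ 14;  out=∅∪out(14)={4}
  fail(11) 'aeea': from fail(10)=0 chase 'a': 0 ⇒ 8;  out=∅∪out(8)=∅
  fail(16) 'dcbb': from fail(15)=20 chase 'b': 20→0 ⇒ 20;  out=∅∪out(20)=∅
  fail(23) 'bedb': from fail(22)=6 chase 'b': 6→0 ⇒ 20;  out=∅∪out(20)=∅
  fail(5) 'cadcb': from fail(4)=14 chase 'b': 14 ⇒ 15;  out={0}∪out(15)={0}
  fail(12) 'aeeab': from fail(11)=8 chase 'b': 8→0 ⇒ 20;  out=∅∪out(20)=∅
  fail(17) 'dcbbe': from fail(16)=20 chase 'e': 20 ⇒ 21;  out={3}∪out(21)={3,7}
  fail(18) 'cadca': from fail(4)=14 chase 'a': 14→1 ⇒ 2;  out=∅∪out(2)=∅
  fail(24) 'bedbd': from fail(23)=20 chase 'd': 20→0 ⇒ 6;  out={6}∪out(6)={6}
  fail(13) 'aeeabe': from fail(12)=20 chase 'e': 20 ⇒ 21;  out={2}∪out(21)={2,7}
  fail(19) 'cadcaa': from fail(18)=2 chase 'a': 2→8→0 ⇒ 8;  out={5}∪out(8)={5}

Text stream:
[0] read 'd'  n0⇒n6
[1] read 'd'  n6⇒n7  ** P1@[0:1]
[2] read 'd'  n7⇒n7 ·f  ** P1@[1:2]
[3] read 'b'  n7⇒n20 ·f
[4] read 'c'  n20⇒n1 ·f  ** P4@[4:4]
[5] read 'a'  n1⇒n2
[6] read 'b'  n2⇒n20 ·f
[7] read 'b'  n20⇒n20 ·f
[8] read 'b'  n20⇒n20 ·f
[9] read 'b'  n20⇒n20 ·f
[10] read 'e'  n20⇒n21  ** P7@[9:10]
[11] read 'd'  n21⇒n22
[12] read 'b'  n22⇒n23
[13] read 'd'  n23⇒n24  ** P6@[9:13]
[14] read 'a'  n24⇒n8 ·f
[15] read 'd'  n8⇒n6 ·f
[16] read 'd'  n6⇒n7  ** P1@[15:16]
[17] read 'd'  n7⇒n7 ·f  ** P1@[16:17]
[18] read 'd'  n7⇒n7 ·f  ** P1@[17:18]
[19] read 'c'  n7⇒n14 ·f  ** P4@[19:19]
[20] read 'a'  n14⇒n2 ·f
[21] read 'd'  n2⇒n3
[22] read 'c'  n3⇒n4  ** P4@[22:22]
[23] read 'a'  n4⇒n18
[24] read 'a'  n18⇒n19  ** P5@[19:24]
[25] read 'd'  n19⇒n6 ·f
[26] read 'c'  n6⇒n14  ** P4@[26:26]
[27] read 'e'  n14⇒n0 ·f
[28] read 'e'  n0⇒n0
[29] read 'd'  n0⇒n6
[30] read 'd'  n6⇒n7  ** P1@[29:30]
[31] read 'b'  n7⇒n20 ·f
[32] read 'b'  n20⇒n20 ·f
[33] read 'e'  n20⇒n21  ** P7@[32:33]
[34] read 'd'  n21⇒n22
[35] read 'd'  n22⇒n7 ·f  ** P1@[34:35]
[36] read 'a'  n7⇒n8 ·f

Matches: [[1,1],[2,1],[4,4],[10,7],[13,6],[16,1],[17,1],[18,1],[19,4],[22,4],[24,5],[26,4],[30,1],[33,7],[35,1]]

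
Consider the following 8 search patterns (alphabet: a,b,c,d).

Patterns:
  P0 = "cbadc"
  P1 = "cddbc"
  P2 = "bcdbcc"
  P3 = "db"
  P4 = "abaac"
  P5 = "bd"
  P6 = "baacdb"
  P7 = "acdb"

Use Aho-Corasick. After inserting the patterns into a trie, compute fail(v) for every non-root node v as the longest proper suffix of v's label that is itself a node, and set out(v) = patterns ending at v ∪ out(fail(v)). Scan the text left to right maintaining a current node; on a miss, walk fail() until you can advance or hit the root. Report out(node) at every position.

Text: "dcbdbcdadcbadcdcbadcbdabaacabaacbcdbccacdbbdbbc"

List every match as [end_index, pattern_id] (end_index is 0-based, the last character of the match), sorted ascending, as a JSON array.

Build:
Trie nodes:
  n0 'ε': a→18 b→10 c→1 d→16
  n1 'c': b→2 d→6
  n2 'cb': a→3
  n3 'cba': d→4
  n4 'cbad': c→5
  n5 'cbadc': ·  [P0 ends]
  n6 'cd': d→7
  n7 'cdd': b→8
  n8 'cddb': c→9
  n9 'cddbc': ·  [P1 ends]
  n10 'b': a→24 c→11 d→23
  n11 'bc': d→12
  n12 'bcd': b→13
  n13 'bcdb': c→14
  n14 'bcdbc': c→15
  n15 'bcdbcc': ·  [P2 ends]
  n16 'd': b→17
  n17 'db': ·  [P3 ends]
  n18 'a': b→19 c→29
  n19 'ab': a→20
  n20 'aba': a→21
  n21 'abaa': c→22
  n22 'abaac': ·  [P4 ends]
  n23 'bd': ·  [P5 ends]
  n24 'ba': a→25
  n25 'baa': c→26
  n26 'baac': d→27
  n27 'baacd': b→28
  n28 'baacdb': ·  [P6 ends]
  n29 'ac': d→30
  n30 'acd': b→31
  n31 'acdb': ·  [P7 ends]

Failure links (BFS by depth):
  n1('c'): parent n0 fail=0; on 'c' 0 → fail=0;  out ∅∪∅=∅
  n10('b'): parent n0 fail=0; on 'b' 0 → fail=0;  out ∅∪∅=∅
  n16('d'): parent n0 fail=0; on 'd' 0 → fail=0;  out ∅∪∅=∅
  n18('a'): parent n0 fail=0; on 'a' 0 → fail=0;  out ∅∪∅=∅
  n2('cb'): parent n1 fail=0; on 'b' 0 → fail=10;  out ∅∪∅=∅
  n6('cd'): parent n1 fail=0; on 'd' 0 → fail=16;  out ∅∪∅=∅
  n11('bc'): parent n10 fail=0; on 'c' 0 → fail=1;  out ∅∪∅=∅
  n17('db'): parent n16 fail=0; on 'b' 0 → fail=10;  out {3}∪∅={3}
  n19('ab'): parent n18 fail=0; on 'b' 0 → fail=10;  out ∅∪∅=∅
  n23('bd'): parent n10 fail=0; on 'd' 0 → fail=16;  out {5}∪∅={5}
  n24('ba'): parent n10 fail=0; on 'a' 0 → fail=18;  out ∅∪∅=∅
  n29('ac'): parent n18 fail=0; on 'c' 0 → fail=1;  out ∅∪∅=∅
  n3('cba'): parent n2 fail=10; on 'a' 10 → fail=24;  out ∅∪∅=∅
  n7('cdd'): parent n6 fail=16; on 'd' 16→0 → fail=16;  out ∅∪∅=∅
  n12('bcd'): parent n11 fail=1; on 'd' 1 → fail=6;  out ∅∪∅=∅
  n20('aba'): parent n19 fail=10; on 'a' 10 → fail=24;  out ∅∪∅=∅
  n25('baa'): parent n24 fail=18; on 'a' 18→0 → fail=18;  out ∅∪∅=∅
  n30('acd'): parent n29 fail=1; on 'd' 1 → fail=6;  out ∅∪∅=∅
  n4('cbad'): parent n3 fail=24; on 'd' 24→18→0 → fail=16;  out ∅∪∅=∅
  n8('cddb'): parent n7 fail=16; on 'b' 16 → fail=17;  out ∅∪{3}={3}
  n13('bcdb'): parent n12 fail=6; on 'b' 6→16 → fail=17;  out ∅∪{3}={3}
  n21('abaa'): parent n20 fail=24; on 'a' 24 → fail=25;  out ∅∪∅=∅
  n26('baac'): parent n25 fail=18; on 'c' 18 → fail=29;  out ∅∪∅=∅
  n31('acdb'): parent n30 fail=6; on 'b' 6→16 → fail=17;  out {7}∪{3}={3,7}
  n5('cbadc'): parent n4 fail=16; on 'c' 16→0 → fail=1;  out {0}∪∅={0}
  n9('cddbc'): parent n8 fail=17; on 'c' 17→10 → fail=11;  out {1}∪∅={1}
  n14('bcdbc'): parent n13 fail=17; on 'c' 17→10 → fail=11;  out ∅∪∅=∅
  n22('abaac'): parent n21 fail=25; on 'c' 25 → fail=26;  out {4}∪∅={4}
  n27('baacd'): parent n26 fail=29; on 'd' 29 → fail=30;  out ∅∪∅=∅
  n15('bcdbcc'): parent n14 fail=11; on 'c' 11→1→0 → fail=1;  out {2}∪∅={2}
  n28('baacdb'): parent n27 fail=30; on 'b' 30 → fail=31;  out {6}∪{3,7}={3,6,7}

Text stream:
[0] read 'd'  n0⇒n16
[1] read 'c'  n16⇒n1 (fail-walked)
[2] read 'b'  n1⇒n2
[3] read 'd'  n2⇒n23 (fail-walked)  emit P5@[2:3]
[4] read 'b'  n23⇒n17 (fail-walked)  emit P3@[3:4]
[5] read 'c'  n17⇒n11 (fail-walked)
[6] read 'd'  n11⇒n12
[7] read 'a'  n12⇒n18 (fail-walked)
[8] read 'd'  n18⇒n16 (fail-walked)
[9] read 'c'  n16⇒n1 (fail-walked)
[10] read 'b'  n1⇒n2
[11] read 'a'  n2⇒n3
[12] read 'd'  n3⇒n4
[13] read 'c'  n4⇒n5  emit P0@[9:13]
[14] read 'd'  n5⇒n6 (fail-walked)
[15] read 'c'  n6⇒n1 (fail-walked)
[16] read 'b'  n1⇒n2
[17] read 'a'  n2⇒n3
[18] read 'd'  n3⇒n4
[19] read 'c'  n4⇒n5  emit P0@[15:19]
[20] read 'b'  n5⇒n2 (fail-walked)
[21] read 'd'  n2⇒n23 (fail-walked)  emit P5@[20:21]
[22] read 'a'  n23⇒n18 (fail-walked)
[23] read 'b'  n18⇒n19
[24] read 'a'  n19⇒n20
[25] read 'a'  n20⇒n21
[26] read 'c'  n21⇒n22  emit P4@[22:26]
[27] read 'a'  n22⇒n18 (fail-walked)
[28] read 'b'  n18⇒n19
[29] read 'a'  n19⇒n20
[30] read 'a'  n20⇒n21
[31] read 'c'  n21⇒n22  emit P4@[27:31]
[32] read 'b'  n22⇒n2 (fail-walked)
[33] read 'c'  n2⇒n11 (fail-walked)
[34] read 'd'  n11⇒n12
[35] read 'b'  n12⇒n13  emit P3@[34:35]
[36] read 'c'  n13⇒n14
[37] read 'c'  n14⇒n15  emit P2@[32:37]
[38] read 'a'  n15⇒n18 (fail-walked)
[39] read 'c'  n18⇒n29
[40] read 'd'  n29⇒n30
[41] read 'b'  n30⇒n31  emit P3@[40:41],P7@[38:41]
[42] read 'b'  n31⇒n10 (fail-walked)
[43] read 'd'  n10⇒n23  emit P5@[42:43]
[44] read 'b'  n23⇒n17 (fail-walked)  emit P3@[43:44]
[45] read 'b'  n17⇒n10 (fail-walked)
[46] read 'c'  n10⇒n11

Result: [[3,5],[4,3],[13,0],[19,0],[21,5],[26,4],[31,4],[35,3],[37,2],[41,3],[41,7],[43,5],[44,3]]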